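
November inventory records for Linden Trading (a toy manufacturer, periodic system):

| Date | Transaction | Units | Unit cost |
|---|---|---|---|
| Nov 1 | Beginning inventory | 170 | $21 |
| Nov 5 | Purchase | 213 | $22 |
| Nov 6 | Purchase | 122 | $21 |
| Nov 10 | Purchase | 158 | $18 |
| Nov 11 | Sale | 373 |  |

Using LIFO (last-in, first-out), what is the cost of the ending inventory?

Ending inventory = $6,210

Nov 11, 373 sold [LIFO — newest first]: 158 @ $18 + 122 @ $21 + 93 @ $22 = $7,452
Ending inventory: 170 @ $21 + 120 @ $22 = $6,210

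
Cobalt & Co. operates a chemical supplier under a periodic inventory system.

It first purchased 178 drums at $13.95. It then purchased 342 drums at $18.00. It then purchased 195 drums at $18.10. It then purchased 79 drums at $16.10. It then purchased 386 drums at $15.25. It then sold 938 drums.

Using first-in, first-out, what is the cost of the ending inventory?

Sale 1 (938) [FIFO — oldest first]: 178 @ $13.95 + 342 @ $18.00 + 195 @ $18.10 + 79 @ $16.10 + 144 @ $15.25 = $15,636.50
Ending inventory: 242 @ $15.25 = $3,690.50
Check: goods available $19,327.00 = COGS $15,636.50 + ending $3,690.50

Ending inventory = $3,690.50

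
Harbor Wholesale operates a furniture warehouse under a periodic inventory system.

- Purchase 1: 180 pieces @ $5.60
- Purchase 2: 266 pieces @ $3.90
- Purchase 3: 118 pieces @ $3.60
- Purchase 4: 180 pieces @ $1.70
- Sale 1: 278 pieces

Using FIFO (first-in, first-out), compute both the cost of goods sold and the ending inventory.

Sale 1 (278) [FIFO — oldest first]: 180 @ $5.60 + 98 @ $3.90 = $1,390.20
Ending inventory: 168 @ $3.90 + 118 @ $3.60 + 180 @ $1.70 = $1,386.00

COGS = $1,390.20; ending inventory = $1,386.00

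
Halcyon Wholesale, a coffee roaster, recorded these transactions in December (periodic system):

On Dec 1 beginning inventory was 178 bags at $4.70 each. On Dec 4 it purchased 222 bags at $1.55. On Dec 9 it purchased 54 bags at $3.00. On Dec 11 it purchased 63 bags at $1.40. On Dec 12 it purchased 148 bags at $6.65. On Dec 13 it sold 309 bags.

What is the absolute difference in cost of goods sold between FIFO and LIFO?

$262.95

FIFO COGS: 178 @ $4.70 + 131 @ $1.55 = $1,039.65
LIFO COGS: 148 @ $6.65 + 63 @ $1.40 + 54 @ $3.00 + 44 @ $1.55 = $1,302.60
Difference = |$1,039.65 − $1,302.60| = $262.95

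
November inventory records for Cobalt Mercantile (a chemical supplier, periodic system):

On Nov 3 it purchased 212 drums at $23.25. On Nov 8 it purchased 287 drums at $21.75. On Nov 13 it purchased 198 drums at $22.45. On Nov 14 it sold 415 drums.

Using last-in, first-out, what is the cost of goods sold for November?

Nov 14, 415 sold [LIFO — newest first]: 198 @ $22.45 + 217 @ $21.75 = $9,164.85
Ending inventory: 212 @ $23.25 + 70 @ $21.75 = $6,451.50
Check: goods available $15,616.35 = COGS $9,164.85 + ending $6,451.50

COGS = $9,164.85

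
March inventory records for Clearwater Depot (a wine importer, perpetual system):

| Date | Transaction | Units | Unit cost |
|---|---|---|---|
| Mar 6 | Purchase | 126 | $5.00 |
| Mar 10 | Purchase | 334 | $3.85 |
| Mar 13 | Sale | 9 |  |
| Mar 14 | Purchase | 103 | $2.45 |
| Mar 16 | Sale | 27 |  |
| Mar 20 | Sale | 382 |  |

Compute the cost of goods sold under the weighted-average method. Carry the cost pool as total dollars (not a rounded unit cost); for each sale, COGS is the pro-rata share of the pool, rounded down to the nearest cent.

COGS = $1,610.55

After Mar 6: 126 on hand, pool $630.00 (≈ $5.0000 each)
After Mar 10: 460 on hand, pool $1,915.90 (≈ $4.1650 each)
Mar 13, sell 9: 9/460 × $1,915.90 → $37.48
After Mar 14: 554 on hand, pool $2,130.77 (≈ $3.8462 each)
Mar 16, sell 27: 27/554 × $2,130.77 → $103.84
Mar 20, sell 382: 382/527 × $2,026.93 → $1,469.23
Total COGS = $37.48 + $103.84 + $1,469.23 = $1,610.55
Ending inventory (cost pool remaining) = $557.70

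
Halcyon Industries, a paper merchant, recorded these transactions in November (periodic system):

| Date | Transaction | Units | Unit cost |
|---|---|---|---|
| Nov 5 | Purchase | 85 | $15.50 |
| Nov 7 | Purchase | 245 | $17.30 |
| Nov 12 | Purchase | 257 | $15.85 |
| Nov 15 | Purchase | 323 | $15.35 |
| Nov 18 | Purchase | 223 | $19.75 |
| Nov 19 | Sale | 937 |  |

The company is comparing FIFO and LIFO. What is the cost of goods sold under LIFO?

COGS = $15,753.95

FIFO COGS: 85 @ $15.50 + 245 @ $17.30 + 257 @ $15.85 + 323 @ $15.35 + 27 @ $19.75 = $15,120.75
LIFO COGS: 223 @ $19.75 + 323 @ $15.35 + 257 @ $15.85 + 134 @ $17.30 = $15,753.95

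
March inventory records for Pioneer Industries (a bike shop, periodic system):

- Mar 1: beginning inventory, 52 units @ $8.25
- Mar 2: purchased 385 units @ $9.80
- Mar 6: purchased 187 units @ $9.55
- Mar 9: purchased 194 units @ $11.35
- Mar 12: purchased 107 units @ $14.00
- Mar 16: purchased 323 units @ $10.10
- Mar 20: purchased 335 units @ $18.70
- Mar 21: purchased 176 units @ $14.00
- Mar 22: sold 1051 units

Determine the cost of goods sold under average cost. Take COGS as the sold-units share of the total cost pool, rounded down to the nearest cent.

Mar 22, sell 1051: 1051/1759 × $21,678.55 → $12,952.90
Ending inventory (cost pool remaining) = $8,725.65

COGS = $12,952.90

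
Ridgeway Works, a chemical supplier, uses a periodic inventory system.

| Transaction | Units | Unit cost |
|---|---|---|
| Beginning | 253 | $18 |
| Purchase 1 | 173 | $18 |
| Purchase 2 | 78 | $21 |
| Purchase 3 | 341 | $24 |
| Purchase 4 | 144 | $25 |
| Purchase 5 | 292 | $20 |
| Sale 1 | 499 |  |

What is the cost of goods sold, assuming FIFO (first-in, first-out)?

COGS = $9,201

Sale 1 (499) [FIFO — oldest first]: 253 @ $18 + 173 @ $18 + 73 @ $21 = $9,201
Ending inventory: 5 @ $21 + 341 @ $24 + 144 @ $25 + 292 @ $20 = $17,729
Check: goods available $26,930 = COGS $9,201 + ending $17,729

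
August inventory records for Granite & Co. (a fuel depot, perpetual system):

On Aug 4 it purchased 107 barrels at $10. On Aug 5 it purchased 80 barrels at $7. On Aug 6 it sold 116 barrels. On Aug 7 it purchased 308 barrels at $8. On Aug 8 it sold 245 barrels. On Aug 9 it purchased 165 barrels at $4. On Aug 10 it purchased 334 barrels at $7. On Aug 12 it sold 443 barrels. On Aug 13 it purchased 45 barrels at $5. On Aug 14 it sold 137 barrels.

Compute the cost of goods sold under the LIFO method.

COGS = $6,391

Aug 6, 116 sold [LIFO — newest first]: 80 @ $7 + 36 @ $10 = $920
Aug 8, 245 sold [LIFO — newest first]: 245 @ $8 = $1,960
Aug 12, 443 sold [LIFO — newest first]: 334 @ $7 + 109 @ $4 = $2,774
Aug 14, 137 sold [LIFO — newest first]: 45 @ $5 + 56 @ $4 + 36 @ $8 = $737
Total COGS = $920 + $1,960 + $2,774 + $737 = $6,391
Ending inventory: 71 @ $10 + 27 @ $8 = $926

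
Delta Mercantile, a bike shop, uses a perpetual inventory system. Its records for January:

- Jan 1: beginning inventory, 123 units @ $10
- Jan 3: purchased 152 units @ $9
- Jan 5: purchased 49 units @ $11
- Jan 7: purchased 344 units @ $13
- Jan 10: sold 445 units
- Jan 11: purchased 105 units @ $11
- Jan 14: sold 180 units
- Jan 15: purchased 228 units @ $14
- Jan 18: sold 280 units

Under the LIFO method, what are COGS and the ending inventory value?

COGS = $10,996; ending inventory = $960

Jan 10, 445 sold [LIFO — newest first]: 344 @ $13 + 49 @ $11 + 52 @ $9 = $5,479
Jan 14, 180 sold [LIFO — newest first]: 105 @ $11 + 75 @ $9 = $1,830
Jan 18, 280 sold [LIFO — newest first]: 228 @ $14 + 25 @ $9 + 27 @ $10 = $3,687
Total COGS = $5,479 + $1,830 + $3,687 = $10,996
Ending inventory: 96 @ $10 = $960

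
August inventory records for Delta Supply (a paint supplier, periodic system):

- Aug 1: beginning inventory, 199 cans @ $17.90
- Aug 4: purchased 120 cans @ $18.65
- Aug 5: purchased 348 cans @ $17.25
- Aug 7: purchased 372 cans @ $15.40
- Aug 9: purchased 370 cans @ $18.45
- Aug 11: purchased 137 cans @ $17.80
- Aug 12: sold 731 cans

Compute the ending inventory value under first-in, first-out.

Ending inventory = $14,008.30

Aug 12, 731 sold [FIFO — oldest first]: 199 @ $17.90 + 120 @ $18.65 + 348 @ $17.25 + 64 @ $15.40 = $12,788.70
Ending inventory: 308 @ $15.40 + 370 @ $18.45 + 137 @ $17.80 = $14,008.30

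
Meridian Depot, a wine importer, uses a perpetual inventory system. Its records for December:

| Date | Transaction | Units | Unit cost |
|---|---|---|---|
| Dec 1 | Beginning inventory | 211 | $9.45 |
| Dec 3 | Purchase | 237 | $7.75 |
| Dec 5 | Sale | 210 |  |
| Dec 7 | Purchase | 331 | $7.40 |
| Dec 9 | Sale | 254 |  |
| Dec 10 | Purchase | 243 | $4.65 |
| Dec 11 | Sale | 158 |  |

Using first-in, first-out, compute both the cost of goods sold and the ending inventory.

COGS = $5,118.30; ending inventory = $2,291.75

Dec 5, 210 sold [FIFO — oldest first]: 210 @ $9.45 = $1,984.50
Dec 9, 254 sold [FIFO — oldest first]: 1 @ $9.45 + 237 @ $7.75 + 16 @ $7.40 = $1,964.60
Dec 11, 158 sold [FIFO — oldest first]: 158 @ $7.40 = $1,169.20
Total COGS = $1,984.50 + $1,964.60 + $1,169.20 = $5,118.30
Ending inventory: 157 @ $7.40 + 243 @ $4.65 = $2,291.75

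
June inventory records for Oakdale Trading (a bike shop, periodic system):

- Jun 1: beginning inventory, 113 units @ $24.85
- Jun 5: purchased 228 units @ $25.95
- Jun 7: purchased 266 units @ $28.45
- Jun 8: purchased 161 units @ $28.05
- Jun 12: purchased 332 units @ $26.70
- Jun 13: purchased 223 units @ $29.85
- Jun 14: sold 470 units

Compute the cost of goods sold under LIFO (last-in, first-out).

Jun 14, 470 sold [LIFO — newest first]: 223 @ $29.85 + 247 @ $26.70 = $13,251.45
Ending inventory: 113 @ $24.85 + 228 @ $25.95 + 266 @ $28.45 + 161 @ $28.05 + 85 @ $26.70 = $23,077.90
Check: goods available $36,329.35 = COGS $13,251.45 + ending $23,077.90

COGS = $13,251.45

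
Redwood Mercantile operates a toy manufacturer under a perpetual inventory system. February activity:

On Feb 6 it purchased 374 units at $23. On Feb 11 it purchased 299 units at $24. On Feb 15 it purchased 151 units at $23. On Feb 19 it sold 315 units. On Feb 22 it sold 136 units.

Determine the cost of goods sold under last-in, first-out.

COGS = $10,672

Feb 19, 315 sold [LIFO — newest first]: 151 @ $23 + 164 @ $24 = $7,409
Feb 22, 136 sold [LIFO — newest first]: 135 @ $24 + 1 @ $23 = $3,263
Total COGS = $7,409 + $3,263 = $10,672
Ending inventory: 373 @ $23 = $8,579
Check: goods available $19,251 = COGS $10,672 + ending $8,579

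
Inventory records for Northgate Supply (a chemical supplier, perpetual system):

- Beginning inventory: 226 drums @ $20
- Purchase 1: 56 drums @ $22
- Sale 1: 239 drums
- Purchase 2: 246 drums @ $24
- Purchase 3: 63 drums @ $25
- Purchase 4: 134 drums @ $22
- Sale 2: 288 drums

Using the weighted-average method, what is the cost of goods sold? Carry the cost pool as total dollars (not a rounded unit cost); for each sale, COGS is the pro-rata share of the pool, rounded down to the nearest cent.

After Beginning: 226 on hand, pool $4,520.00 (≈ $20.0000 each)
After Purchase 1: 282 on hand, pool $5,752.00 (≈ $20.3972 each)
Sale 1, sell 239: 239/282 × $5,752.00 → $4,874.92
After Purchase 2: 289 on hand, pool $6,781.08 (≈ $23.4639 each)
After Purchase 3: 352 on hand, pool $8,356.08 (≈ $23.7389 each)
After Purchase 4: 486 on hand, pool $11,304.08 (≈ $23.2594 each)
Sale 2, sell 288: 288/486 × $11,304.08 → $6,698.71
Total COGS = $4,874.92 + $6,698.71 = $11,573.63
Ending inventory (cost pool remaining) = $4,605.37

COGS = $11,573.63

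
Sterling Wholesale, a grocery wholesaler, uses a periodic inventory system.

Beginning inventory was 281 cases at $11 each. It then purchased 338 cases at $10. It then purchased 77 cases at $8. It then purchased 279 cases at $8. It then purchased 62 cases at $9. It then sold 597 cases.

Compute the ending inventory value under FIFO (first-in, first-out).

Sale 1 (597) [FIFO — oldest first]: 281 @ $11 + 316 @ $10 = $6,251
Ending inventory: 22 @ $10 + 77 @ $8 + 279 @ $8 + 62 @ $9 = $3,626

Ending inventory = $3,626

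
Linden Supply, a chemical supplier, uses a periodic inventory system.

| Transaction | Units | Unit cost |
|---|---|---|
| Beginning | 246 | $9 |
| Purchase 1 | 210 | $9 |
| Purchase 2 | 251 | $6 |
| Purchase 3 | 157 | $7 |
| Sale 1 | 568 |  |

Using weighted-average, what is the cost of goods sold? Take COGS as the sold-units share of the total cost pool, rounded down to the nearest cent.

COGS = $4,410.54

Sale 1, sell 568: 568/864 × $6,709.00 → $4,410.54
Ending inventory (cost pool remaining) = $2,298.46
Check: goods available $6,709.00 = COGS $4,410.54 + ending $2,298.46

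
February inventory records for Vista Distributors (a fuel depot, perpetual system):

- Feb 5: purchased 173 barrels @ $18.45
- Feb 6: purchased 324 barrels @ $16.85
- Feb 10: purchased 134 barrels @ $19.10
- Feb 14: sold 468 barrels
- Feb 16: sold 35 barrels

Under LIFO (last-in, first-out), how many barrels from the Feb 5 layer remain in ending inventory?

128

Feb 14, 468 sold [LIFO — newest first]: 134 @ $19.10 + 324 @ $16.85 + 10 @ $18.45 = $8,203.30
Feb 16, 35 sold [LIFO — newest first]: 35 @ $18.45 = $645.75
Total COGS = $8,203.30 + $645.75 = $8,849.05
Ending inventory: 128 @ $18.45 = $2,361.60
Check: goods available $11,210.65 = COGS $8,849.05 + ending $2,361.60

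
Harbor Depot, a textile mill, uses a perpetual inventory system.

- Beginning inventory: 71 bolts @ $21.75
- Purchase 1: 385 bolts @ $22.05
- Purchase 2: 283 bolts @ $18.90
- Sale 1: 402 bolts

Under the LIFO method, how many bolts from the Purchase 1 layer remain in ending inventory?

266

Sale 1 (402) [LIFO — newest first]: 283 @ $18.90 + 119 @ $22.05 = $7,972.65
Ending inventory: 71 @ $21.75 + 266 @ $22.05 = $7,409.55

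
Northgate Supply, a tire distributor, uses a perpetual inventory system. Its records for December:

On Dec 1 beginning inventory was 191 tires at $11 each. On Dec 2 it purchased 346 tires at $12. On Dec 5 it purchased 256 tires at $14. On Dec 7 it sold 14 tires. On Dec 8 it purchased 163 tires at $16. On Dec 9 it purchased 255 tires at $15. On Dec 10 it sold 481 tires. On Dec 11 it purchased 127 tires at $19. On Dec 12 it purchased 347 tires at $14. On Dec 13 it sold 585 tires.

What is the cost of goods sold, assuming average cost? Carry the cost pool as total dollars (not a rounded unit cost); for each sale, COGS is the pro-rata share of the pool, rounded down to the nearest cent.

After Dec 1: 191 on hand, pool $2,101.00 (≈ $11.0000 each)
After Dec 2: 537 on hand, pool $6,253.00 (≈ $11.6443 each)
After Dec 5: 793 on hand, pool $9,837.00 (≈ $12.4048 each)
Dec 7, sell 14: 14/793 × $9,837.00 → $173.66
After Dec 8: 942 on hand, pool $12,271.34 (≈ $13.0269 each)
After Dec 9: 1197 on hand, pool $16,096.34 (≈ $13.4472 each)
Dec 10, sell 481: 481/1197 × $16,096.34 → $6,468.11
After Dec 11: 843 on hand, pool $12,041.23 (≈ $14.2838 each)
After Dec 12: 1190 on hand, pool $16,899.23 (≈ $14.2010 each)
Dec 13, sell 585: 585/1190 × $16,899.23 → $8,307.60
Total COGS = $173.66 + $6,468.11 + $8,307.60 = $14,949.37
Ending inventory (cost pool remaining) = $8,591.63
Check: goods available $23,541.00 = COGS $14,949.37 + ending $8,591.63

COGS = $14,949.37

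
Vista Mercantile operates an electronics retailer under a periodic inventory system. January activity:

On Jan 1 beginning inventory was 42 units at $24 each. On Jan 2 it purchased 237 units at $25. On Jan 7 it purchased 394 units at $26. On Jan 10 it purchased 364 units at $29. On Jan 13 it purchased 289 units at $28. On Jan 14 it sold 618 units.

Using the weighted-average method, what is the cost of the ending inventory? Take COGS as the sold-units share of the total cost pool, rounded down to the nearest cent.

Ending inventory = $19,128.29

Jan 14, sell 618: 618/1326 × $35,825.00 → $16,696.71
Ending inventory (cost pool remaining) = $19,128.29
Check: goods available $35,825.00 = COGS $16,696.71 + ending $19,128.29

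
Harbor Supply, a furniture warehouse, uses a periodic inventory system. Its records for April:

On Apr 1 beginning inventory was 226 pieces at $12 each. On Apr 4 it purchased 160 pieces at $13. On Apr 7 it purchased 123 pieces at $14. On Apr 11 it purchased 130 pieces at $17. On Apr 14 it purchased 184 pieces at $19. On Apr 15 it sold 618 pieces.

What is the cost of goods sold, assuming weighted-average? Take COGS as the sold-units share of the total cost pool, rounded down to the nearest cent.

COGS = $9,176.13

Apr 15, sell 618: 618/823 × $12,220.00 → $9,176.13
Ending inventory (cost pool remaining) = $3,043.87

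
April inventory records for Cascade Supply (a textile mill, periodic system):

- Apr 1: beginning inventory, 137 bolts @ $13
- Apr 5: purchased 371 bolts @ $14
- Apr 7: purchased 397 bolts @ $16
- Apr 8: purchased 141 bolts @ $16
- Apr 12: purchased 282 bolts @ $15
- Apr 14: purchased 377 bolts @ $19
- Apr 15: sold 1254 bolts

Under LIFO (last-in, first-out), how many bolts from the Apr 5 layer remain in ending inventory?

Apr 15, 1254 sold [LIFO — newest first]: 377 @ $19 + 282 @ $15 + 141 @ $16 + 397 @ $16 + 57 @ $14 = $20,799
Ending inventory: 137 @ $13 + 314 @ $14 = $6,177

314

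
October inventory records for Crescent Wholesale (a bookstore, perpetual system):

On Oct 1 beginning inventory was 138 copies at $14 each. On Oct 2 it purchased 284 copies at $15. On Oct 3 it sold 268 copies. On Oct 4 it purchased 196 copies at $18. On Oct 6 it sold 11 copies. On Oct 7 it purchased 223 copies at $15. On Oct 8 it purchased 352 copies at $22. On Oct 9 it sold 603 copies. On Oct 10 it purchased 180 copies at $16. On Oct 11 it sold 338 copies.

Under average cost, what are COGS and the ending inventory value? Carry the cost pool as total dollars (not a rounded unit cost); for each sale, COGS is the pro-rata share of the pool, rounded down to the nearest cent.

COGS = $21,021.44; ending inventory = $2,667.56

After Oct 1: 138 on hand, pool $1,932.00 (≈ $14.0000 each)
After Oct 2: 422 on hand, pool $6,192.00 (≈ $14.6730 each)
Oct 3, sell 268: 268/422 × $6,192.00 → $3,932.36
After Oct 4: 350 on hand, pool $5,787.64 (≈ $16.5361 each)
Oct 6, sell 11: 11/350 × $5,787.64 → $181.89
After Oct 7: 562 on hand, pool $8,950.75 (≈ $15.9266 each)
After Oct 8: 914 on hand, pool $16,694.75 (≈ $18.2656 each)
Oct 9, sell 603: 603/914 × $16,694.75 → $11,014.15
After Oct 10: 491 on hand, pool $8,560.60 (≈ $17.4350 each)
Oct 11, sell 338: 338/491 × $8,560.60 → $5,893.04
Total COGS = $3,932.36 + $181.89 + $11,014.15 + $5,893.04 = $21,021.44
Ending inventory (cost pool remaining) = $2,667.56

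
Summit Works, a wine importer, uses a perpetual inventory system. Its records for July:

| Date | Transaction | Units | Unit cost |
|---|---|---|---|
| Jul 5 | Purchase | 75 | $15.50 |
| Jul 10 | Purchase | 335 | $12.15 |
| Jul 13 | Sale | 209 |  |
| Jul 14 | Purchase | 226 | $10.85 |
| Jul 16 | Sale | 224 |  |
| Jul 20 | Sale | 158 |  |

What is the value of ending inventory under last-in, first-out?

Ending inventory = $697.50

Jul 13, 209 sold [LIFO — newest first]: 209 @ $12.15 = $2,539.35
Jul 16, 224 sold [LIFO — newest first]: 224 @ $10.85 = $2,430.40
Jul 20, 158 sold [LIFO — newest first]: 2 @ $10.85 + 126 @ $12.15 + 30 @ $15.50 = $2,017.60
Total COGS = $2,539.35 + $2,430.40 + $2,017.60 = $6,987.35
Ending inventory: 45 @ $15.50 = $697.50
Check: goods available $7,684.85 = COGS $6,987.35 + ending $697.50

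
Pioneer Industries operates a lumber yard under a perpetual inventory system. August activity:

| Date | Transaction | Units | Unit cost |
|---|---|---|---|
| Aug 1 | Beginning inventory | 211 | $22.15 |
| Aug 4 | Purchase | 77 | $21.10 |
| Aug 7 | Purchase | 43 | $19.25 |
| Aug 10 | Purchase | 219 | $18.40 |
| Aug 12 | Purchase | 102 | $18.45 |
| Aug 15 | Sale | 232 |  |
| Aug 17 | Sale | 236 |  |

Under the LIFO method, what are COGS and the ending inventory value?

Aug 15, 232 sold [LIFO — newest first]: 102 @ $18.45 + 130 @ $18.40 = $4,273.90
Aug 17, 236 sold [LIFO — newest first]: 89 @ $18.40 + 43 @ $19.25 + 77 @ $21.10 + 27 @ $22.15 = $4,688.10
Total COGS = $4,273.90 + $4,688.10 = $8,962.00
Ending inventory: 184 @ $22.15 = $4,075.60

COGS = $8,962.00; ending inventory = $4,075.60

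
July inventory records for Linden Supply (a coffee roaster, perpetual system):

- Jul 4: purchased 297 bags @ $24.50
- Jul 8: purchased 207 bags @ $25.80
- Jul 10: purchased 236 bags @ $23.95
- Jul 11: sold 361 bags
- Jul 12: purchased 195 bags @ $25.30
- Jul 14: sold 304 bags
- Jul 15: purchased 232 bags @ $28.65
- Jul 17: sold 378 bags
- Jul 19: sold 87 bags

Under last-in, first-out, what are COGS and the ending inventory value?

Jul 11, 361 sold [LIFO — newest first]: 236 @ $23.95 + 125 @ $25.80 = $8,877.20
Jul 14, 304 sold [LIFO — newest first]: 195 @ $25.30 + 82 @ $25.80 + 27 @ $24.50 = $7,710.60
Jul 17, 378 sold [LIFO — newest first]: 232 @ $28.65 + 146 @ $24.50 = $10,223.80
Jul 19, 87 sold [LIFO — newest first]: 87 @ $24.50 = $2,131.50
Total COGS = $8,877.20 + $7,710.60 + $10,223.80 + $2,131.50 = $28,943.10
Ending inventory: 37 @ $24.50 = $906.50

COGS = $28,943.10; ending inventory = $906.50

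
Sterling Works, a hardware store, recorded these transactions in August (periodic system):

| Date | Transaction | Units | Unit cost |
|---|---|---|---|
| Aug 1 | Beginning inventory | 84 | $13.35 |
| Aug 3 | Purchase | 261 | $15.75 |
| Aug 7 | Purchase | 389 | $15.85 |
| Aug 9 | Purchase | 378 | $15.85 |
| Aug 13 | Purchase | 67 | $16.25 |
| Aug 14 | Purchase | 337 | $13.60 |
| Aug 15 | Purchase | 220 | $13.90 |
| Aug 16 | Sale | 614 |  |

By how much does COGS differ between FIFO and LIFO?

FIFO COGS: 84 @ $13.35 + 261 @ $15.75 + 269 @ $15.85 = $9,495.80
LIFO COGS: 220 @ $13.90 + 337 @ $13.60 + 57 @ $16.25 = $8,567.45
Difference = |$9,495.80 − $8,567.45| = $928.35

$928.35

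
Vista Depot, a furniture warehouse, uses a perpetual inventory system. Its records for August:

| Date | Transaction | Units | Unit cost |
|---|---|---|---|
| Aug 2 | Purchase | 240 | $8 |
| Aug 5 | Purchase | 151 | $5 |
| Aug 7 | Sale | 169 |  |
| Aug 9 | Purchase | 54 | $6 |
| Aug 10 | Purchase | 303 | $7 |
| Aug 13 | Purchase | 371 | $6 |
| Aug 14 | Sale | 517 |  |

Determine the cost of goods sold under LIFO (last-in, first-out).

COGS = $4,147

Aug 7, 169 sold [LIFO — newest first]: 151 @ $5 + 18 @ $8 = $899
Aug 14, 517 sold [LIFO — newest first]: 371 @ $6 + 146 @ $7 = $3,248
Total COGS = $899 + $3,248 = $4,147
Ending inventory: 222 @ $8 + 54 @ $6 + 157 @ $7 = $3,199
Check: goods available $7,346 = COGS $4,147 + ending $3,199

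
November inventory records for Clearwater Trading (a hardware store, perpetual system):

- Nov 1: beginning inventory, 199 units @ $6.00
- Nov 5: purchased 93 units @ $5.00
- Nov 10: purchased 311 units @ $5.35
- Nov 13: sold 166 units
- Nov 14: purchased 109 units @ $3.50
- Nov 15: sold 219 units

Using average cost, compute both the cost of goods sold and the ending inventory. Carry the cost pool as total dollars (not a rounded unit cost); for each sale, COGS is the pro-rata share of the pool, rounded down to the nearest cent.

COGS = $2,033.64; ending inventory = $1,670.71

After Nov 1: 199 on hand, pool $1,194.00 (≈ $6.0000 each)
After Nov 5: 292 on hand, pool $1,659.00 (≈ $5.6815 each)
After Nov 10: 603 on hand, pool $3,322.85 (≈ $5.5105 each)
Nov 13, sell 166: 166/603 × $3,322.85 → $914.74
After Nov 14: 546 on hand, pool $2,789.61 (≈ $5.1092 each)
Nov 15, sell 219: 219/546 × $2,789.61 → $1,118.90
Total COGS = $914.74 + $1,118.90 = $2,033.64
Ending inventory (cost pool remaining) = $1,670.71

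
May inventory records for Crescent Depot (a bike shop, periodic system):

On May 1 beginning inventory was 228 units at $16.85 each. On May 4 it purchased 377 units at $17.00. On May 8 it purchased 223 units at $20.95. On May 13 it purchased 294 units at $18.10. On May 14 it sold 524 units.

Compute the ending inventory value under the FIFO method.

May 14, 524 sold [FIFO — oldest first]: 228 @ $16.85 + 296 @ $17.00 = $8,873.80
Ending inventory: 81 @ $17.00 + 223 @ $20.95 + 294 @ $18.10 = $11,370.25
Check: goods available $20,244.05 = COGS $8,873.80 + ending $11,370.25

Ending inventory = $11,370.25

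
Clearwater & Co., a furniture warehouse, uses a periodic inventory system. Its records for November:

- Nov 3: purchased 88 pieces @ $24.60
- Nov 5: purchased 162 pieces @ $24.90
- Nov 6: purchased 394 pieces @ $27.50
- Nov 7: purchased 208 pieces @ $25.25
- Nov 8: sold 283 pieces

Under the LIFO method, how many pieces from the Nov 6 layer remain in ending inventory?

319

Nov 8, 283 sold [LIFO — newest first]: 208 @ $25.25 + 75 @ $27.50 = $7,314.50
Ending inventory: 88 @ $24.60 + 162 @ $24.90 + 319 @ $27.50 = $14,971.10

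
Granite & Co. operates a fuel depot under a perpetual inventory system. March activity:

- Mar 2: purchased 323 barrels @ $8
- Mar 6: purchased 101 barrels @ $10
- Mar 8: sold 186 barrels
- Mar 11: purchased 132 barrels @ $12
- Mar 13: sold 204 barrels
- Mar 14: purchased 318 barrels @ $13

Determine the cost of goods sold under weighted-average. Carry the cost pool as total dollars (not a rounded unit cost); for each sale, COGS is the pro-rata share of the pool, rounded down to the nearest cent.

COGS = $3,562.24

After Mar 2: 323 on hand, pool $2,584.00 (≈ $8.0000 each)
After Mar 6: 424 on hand, pool $3,594.00 (≈ $8.4764 each)
Mar 8, sell 186: 186/424 × $3,594.00 → $1,576.61
After Mar 11: 370 on hand, pool $3,601.39 (≈ $9.7335 each)
Mar 13, sell 204: 204/370 × $3,601.39 → $1,985.63
After Mar 14: 484 on hand, pool $5,749.76 (≈ $11.8797 each)
Total COGS = $1,576.61 + $1,985.63 = $3,562.24
Ending inventory (cost pool remaining) = $5,749.76
Check: goods available $9,312.00 = COGS $3,562.24 + ending $5,749.76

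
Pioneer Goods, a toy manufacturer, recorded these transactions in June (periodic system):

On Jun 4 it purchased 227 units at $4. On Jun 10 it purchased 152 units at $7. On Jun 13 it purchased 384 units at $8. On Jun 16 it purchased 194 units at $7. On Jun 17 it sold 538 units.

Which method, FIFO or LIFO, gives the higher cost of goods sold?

LIFO

FIFO COGS: 227 @ $4 + 152 @ $7 + 159 @ $8 = $3,244
LIFO COGS: 194 @ $7 + 344 @ $8 = $4,110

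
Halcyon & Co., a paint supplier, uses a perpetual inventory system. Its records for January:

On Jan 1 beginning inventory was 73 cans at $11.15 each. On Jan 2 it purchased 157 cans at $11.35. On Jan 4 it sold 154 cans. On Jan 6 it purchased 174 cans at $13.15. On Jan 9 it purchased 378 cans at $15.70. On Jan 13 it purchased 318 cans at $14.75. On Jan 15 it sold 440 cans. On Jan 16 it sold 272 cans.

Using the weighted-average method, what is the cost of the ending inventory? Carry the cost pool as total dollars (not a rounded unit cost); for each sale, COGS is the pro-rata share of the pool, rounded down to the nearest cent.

After Jan 1: 73 on hand, pool $813.95 (≈ $11.1500 each)
After Jan 2: 230 on hand, pool $2,595.90 (≈ $11.2865 each)
Jan 4, sell 154: 154/230 × $2,595.90 → $1,738.12
After Jan 6: 250 on hand, pool $3,145.88 (≈ $12.5835 each)
After Jan 9: 628 on hand, pool $9,080.48 (≈ $14.4594 each)
After Jan 13: 946 on hand, pool $13,770.98 (≈ $14.5571 each)
Jan 15, sell 440: 440/946 × $13,770.98 → $6,405.10
Jan 16, sell 272: 272/506 × $7,365.88 → $3,959.52
Total COGS = $1,738.12 + $6,405.10 + $3,959.52 = $12,102.74
Ending inventory (cost pool remaining) = $3,406.36

Ending inventory = $3,406.36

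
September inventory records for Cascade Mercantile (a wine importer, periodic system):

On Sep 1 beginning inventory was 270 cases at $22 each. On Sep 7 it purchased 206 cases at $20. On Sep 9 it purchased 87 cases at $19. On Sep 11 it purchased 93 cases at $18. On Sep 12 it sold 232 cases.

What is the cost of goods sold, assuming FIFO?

Sep 12, 232 sold [FIFO — oldest first]: 232 @ $22 = $5,104
Ending inventory: 38 @ $22 + 206 @ $20 + 87 @ $19 + 93 @ $18 = $8,283
Check: goods available $13,387 = COGS $5,104 + ending $8,283

COGS = $5,104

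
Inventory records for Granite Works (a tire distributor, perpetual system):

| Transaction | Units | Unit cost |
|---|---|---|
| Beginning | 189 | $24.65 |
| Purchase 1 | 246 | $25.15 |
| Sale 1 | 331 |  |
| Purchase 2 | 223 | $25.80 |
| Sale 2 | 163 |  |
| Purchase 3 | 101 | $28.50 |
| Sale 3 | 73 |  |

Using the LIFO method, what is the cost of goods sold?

COGS = $14,568.05

Sale 1 (331) [LIFO — newest first]: 246 @ $25.15 + 85 @ $24.65 = $8,282.15
Sale 2 (163) [LIFO — newest first]: 163 @ $25.80 = $4,205.40
Sale 3 (73) [LIFO — newest first]: 73 @ $28.50 = $2,080.50
Total COGS = $8,282.15 + $4,205.40 + $2,080.50 = $14,568.05
Ending inventory: 104 @ $24.65 + 60 @ $25.80 + 28 @ $28.50 = $4,909.60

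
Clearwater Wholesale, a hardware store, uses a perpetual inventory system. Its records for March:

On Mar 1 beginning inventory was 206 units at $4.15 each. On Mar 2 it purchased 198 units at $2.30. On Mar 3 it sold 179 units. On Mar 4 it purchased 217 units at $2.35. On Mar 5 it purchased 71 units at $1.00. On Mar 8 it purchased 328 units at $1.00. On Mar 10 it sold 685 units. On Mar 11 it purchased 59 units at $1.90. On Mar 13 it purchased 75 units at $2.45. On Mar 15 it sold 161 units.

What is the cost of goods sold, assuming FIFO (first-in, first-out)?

Mar 3, 179 sold [FIFO — oldest first]: 179 @ $4.15 = $742.85
Mar 10, 685 sold [FIFO — oldest first]: 27 @ $4.15 + 198 @ $2.30 + 217 @ $2.35 + 71 @ $1.00 + 172 @ $1.00 = $1,320.40
Mar 15, 161 sold [FIFO — oldest first]: 156 @ $1.00 + 5 @ $1.90 = $165.50
Total COGS = $742.85 + $1,320.40 + $165.50 = $2,228.75
Ending inventory: 54 @ $1.90 + 75 @ $2.45 = $286.35

COGS = $2,228.75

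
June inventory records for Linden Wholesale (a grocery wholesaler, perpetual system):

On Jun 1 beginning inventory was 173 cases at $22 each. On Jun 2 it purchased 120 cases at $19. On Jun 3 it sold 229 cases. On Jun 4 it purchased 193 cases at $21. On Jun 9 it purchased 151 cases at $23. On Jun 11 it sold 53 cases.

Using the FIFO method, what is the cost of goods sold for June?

Jun 3, 229 sold [FIFO — oldest first]: 173 @ $22 + 56 @ $19 = $4,870
Jun 11, 53 sold [FIFO — oldest first]: 53 @ $19 = $1,007
Total COGS = $4,870 + $1,007 = $5,877
Ending inventory: 11 @ $19 + 193 @ $21 + 151 @ $23 = $7,735

COGS = $5,877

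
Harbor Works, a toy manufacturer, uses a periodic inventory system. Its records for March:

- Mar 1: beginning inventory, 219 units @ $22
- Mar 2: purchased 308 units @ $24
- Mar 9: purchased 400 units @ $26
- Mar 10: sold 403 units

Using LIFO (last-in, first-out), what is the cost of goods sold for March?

COGS = $10,472

Mar 10, 403 sold [LIFO — newest first]: 400 @ $26 + 3 @ $24 = $10,472
Ending inventory: 219 @ $22 + 305 @ $24 = $12,138
Check: goods available $22,610 = COGS $10,472 + ending $12,138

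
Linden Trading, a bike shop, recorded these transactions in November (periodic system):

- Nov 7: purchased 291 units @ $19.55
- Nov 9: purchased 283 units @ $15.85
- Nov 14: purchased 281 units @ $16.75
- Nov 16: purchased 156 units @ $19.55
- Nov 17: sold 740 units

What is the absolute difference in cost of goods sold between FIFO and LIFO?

FIFO COGS: 291 @ $19.55 + 283 @ $15.85 + 166 @ $16.75 = $12,955.10
LIFO COGS: 156 @ $19.55 + 281 @ $16.75 + 283 @ $15.85 + 20 @ $19.55 = $12,633.10
Difference = |$12,955.10 − $12,633.10| = $322.00

$322.00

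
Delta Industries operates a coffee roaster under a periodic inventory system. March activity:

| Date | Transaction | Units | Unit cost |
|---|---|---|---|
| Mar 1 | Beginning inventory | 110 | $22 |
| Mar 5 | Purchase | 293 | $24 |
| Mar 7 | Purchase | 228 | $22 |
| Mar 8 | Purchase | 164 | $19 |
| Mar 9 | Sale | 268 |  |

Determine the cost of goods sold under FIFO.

COGS = $6,212

Mar 9, 268 sold [FIFO — oldest first]: 110 @ $22 + 158 @ $24 = $6,212
Ending inventory: 135 @ $24 + 228 @ $22 + 164 @ $19 = $11,372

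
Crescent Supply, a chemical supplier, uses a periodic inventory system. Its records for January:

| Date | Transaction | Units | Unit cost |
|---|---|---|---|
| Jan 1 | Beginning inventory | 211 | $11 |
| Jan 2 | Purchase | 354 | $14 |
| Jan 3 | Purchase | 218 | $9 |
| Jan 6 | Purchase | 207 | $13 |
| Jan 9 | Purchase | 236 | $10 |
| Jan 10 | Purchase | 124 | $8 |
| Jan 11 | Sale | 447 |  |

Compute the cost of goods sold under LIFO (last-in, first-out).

COGS = $4,483

Jan 11, 447 sold [LIFO — newest first]: 124 @ $8 + 236 @ $10 + 87 @ $13 = $4,483
Ending inventory: 211 @ $11 + 354 @ $14 + 218 @ $9 + 120 @ $13 = $10,799
Check: goods available $15,282 = COGS $4,483 + ending $10,799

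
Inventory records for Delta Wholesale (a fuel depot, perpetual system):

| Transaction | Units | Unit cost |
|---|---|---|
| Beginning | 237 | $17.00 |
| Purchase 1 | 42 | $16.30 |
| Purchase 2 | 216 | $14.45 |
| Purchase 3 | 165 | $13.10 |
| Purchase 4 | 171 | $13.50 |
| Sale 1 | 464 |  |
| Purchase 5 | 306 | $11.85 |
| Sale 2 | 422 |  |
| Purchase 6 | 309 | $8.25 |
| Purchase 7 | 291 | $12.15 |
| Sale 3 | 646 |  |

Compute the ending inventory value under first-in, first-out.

Sale 1 (464) [FIFO — oldest first]: 237 @ $17.00 + 42 @ $16.30 + 185 @ $14.45 = $7,386.85
Sale 2 (422) [FIFO — oldest first]: 31 @ $14.45 + 165 @ $13.10 + 171 @ $13.50 + 55 @ $11.85 = $5,569.70
Sale 3 (646) [FIFO — oldest first]: 251 @ $11.85 + 309 @ $8.25 + 86 @ $12.15 = $6,568.50
Total COGS = $7,386.85 + $5,569.70 + $6,568.50 = $19,525.05
Ending inventory: 205 @ $12.15 = $2,490.75

Ending inventory = $2,490.75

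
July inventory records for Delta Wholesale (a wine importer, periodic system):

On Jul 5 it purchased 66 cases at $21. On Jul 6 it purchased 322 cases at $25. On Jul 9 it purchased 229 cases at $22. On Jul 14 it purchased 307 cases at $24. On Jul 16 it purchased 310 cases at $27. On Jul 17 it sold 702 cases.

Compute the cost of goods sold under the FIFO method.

Jul 17, 702 sold [FIFO — oldest first]: 66 @ $21 + 322 @ $25 + 229 @ $22 + 85 @ $24 = $16,514
Ending inventory: 222 @ $24 + 310 @ $27 = $13,698

COGS = $16,514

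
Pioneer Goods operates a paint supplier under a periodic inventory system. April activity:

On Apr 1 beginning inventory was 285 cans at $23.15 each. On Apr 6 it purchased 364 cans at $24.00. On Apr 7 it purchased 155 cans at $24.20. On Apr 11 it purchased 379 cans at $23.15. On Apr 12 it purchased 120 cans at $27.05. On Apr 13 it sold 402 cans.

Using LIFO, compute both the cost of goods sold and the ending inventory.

Apr 13, 402 sold [LIFO — newest first]: 120 @ $27.05 + 282 @ $23.15 = $9,774.30
Ending inventory: 285 @ $23.15 + 364 @ $24.00 + 155 @ $24.20 + 97 @ $23.15 = $21,330.30

COGS = $9,774.30; ending inventory = $21,330.30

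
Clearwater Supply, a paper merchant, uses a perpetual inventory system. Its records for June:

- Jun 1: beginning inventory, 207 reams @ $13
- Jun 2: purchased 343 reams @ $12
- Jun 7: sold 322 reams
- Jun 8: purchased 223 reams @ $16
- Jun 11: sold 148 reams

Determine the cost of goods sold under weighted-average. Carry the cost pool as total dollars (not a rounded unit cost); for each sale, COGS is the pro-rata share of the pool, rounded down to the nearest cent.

After Jun 1: 207 on hand, pool $2,691.00 (≈ $13.0000 each)
After Jun 2: 550 on hand, pool $6,807.00 (≈ $12.3764 each)
Jun 7, sell 322: 322/550 × $6,807.00 → $3,985.18
After Jun 8: 451 on hand, pool $6,389.82 (≈ $14.1681 each)
Jun 11, sell 148: 148/451 × $6,389.82 → $2,096.88
Total COGS = $3,985.18 + $2,096.88 = $6,082.06
Ending inventory (cost pool remaining) = $4,292.94
Check: goods available $10,375.00 = COGS $6,082.06 + ending $4,292.94

COGS = $6,082.06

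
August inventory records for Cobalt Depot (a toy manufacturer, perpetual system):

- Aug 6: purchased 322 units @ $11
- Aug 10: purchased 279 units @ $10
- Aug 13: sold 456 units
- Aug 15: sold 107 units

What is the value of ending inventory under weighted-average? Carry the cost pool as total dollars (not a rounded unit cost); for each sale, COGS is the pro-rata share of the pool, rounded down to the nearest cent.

Ending inventory = $400.37

After Aug 6: 322 on hand, pool $3,542.00 (≈ $11.0000 each)
After Aug 10: 601 on hand, pool $6,332.00 (≈ $10.5358 each)
Aug 13, sell 456: 456/601 × $6,332.00 → $4,804.31
Aug 15, sell 107: 107/145 × $1,527.69 → $1,127.32
Total COGS = $4,804.31 + $1,127.32 = $5,931.63
Ending inventory (cost pool remaining) = $400.37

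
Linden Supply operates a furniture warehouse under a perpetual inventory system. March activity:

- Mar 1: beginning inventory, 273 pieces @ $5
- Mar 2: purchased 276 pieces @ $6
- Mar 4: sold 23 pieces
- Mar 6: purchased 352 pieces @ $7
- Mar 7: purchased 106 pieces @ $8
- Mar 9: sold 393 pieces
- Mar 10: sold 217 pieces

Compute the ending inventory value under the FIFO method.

Mar 4, 23 sold [FIFO — oldest first]: 23 @ $5 = $115
Mar 9, 393 sold [FIFO — oldest first]: 250 @ $5 + 143 @ $6 = $2,108
Mar 10, 217 sold [FIFO — oldest first]: 133 @ $6 + 84 @ $7 = $1,386
Total COGS = $115 + $2,108 + $1,386 = $3,609
Ending inventory: 268 @ $7 + 106 @ $8 = $2,724

Ending inventory = $2,724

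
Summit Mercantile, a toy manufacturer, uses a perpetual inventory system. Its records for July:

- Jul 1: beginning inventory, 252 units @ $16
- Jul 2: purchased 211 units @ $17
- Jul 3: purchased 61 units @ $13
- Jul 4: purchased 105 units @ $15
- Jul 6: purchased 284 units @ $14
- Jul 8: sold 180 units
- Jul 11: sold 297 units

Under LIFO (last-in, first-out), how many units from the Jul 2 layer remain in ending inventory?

184

Jul 8, 180 sold [LIFO — newest first]: 180 @ $14 = $2,520
Jul 11, 297 sold [LIFO — newest first]: 104 @ $14 + 105 @ $15 + 61 @ $13 + 27 @ $17 = $4,283
Total COGS = $2,520 + $4,283 = $6,803
Ending inventory: 252 @ $16 + 184 @ $17 = $7,160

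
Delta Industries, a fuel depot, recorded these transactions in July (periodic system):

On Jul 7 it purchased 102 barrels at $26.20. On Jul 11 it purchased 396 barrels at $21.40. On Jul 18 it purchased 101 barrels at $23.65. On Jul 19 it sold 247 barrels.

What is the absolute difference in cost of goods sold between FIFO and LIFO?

FIFO COGS: 102 @ $26.20 + 145 @ $21.40 = $5,775.40
LIFO COGS: 101 @ $23.65 + 146 @ $21.40 = $5,513.05
Difference = |$5,775.40 − $5,513.05| = $262.35

$262.35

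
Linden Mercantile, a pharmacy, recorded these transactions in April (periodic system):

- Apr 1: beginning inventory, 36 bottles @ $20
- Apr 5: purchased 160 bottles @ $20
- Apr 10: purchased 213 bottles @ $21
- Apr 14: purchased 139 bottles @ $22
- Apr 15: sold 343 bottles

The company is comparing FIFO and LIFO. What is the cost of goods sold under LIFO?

COGS = $7,342

FIFO COGS: 36 @ $20 + 160 @ $20 + 147 @ $21 = $7,007
LIFO COGS: 139 @ $22 + 204 @ $21 = $7,342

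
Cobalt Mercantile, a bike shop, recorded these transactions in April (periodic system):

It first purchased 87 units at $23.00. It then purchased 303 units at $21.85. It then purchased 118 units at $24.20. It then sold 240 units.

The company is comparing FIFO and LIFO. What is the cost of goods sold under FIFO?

FIFO COGS: 87 @ $23.00 + 153 @ $21.85 = $5,344.05
LIFO COGS: 118 @ $24.20 + 122 @ $21.85 = $5,521.30

COGS = $5,344.05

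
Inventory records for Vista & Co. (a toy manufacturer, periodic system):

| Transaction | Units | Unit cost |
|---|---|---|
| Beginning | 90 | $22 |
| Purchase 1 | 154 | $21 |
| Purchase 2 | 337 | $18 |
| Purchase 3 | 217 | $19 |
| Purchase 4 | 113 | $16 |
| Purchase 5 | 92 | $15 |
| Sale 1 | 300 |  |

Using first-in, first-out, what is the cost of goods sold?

COGS = $6,222

Sale 1 (300) [FIFO — oldest first]: 90 @ $22 + 154 @ $21 + 56 @ $18 = $6,222
Ending inventory: 281 @ $18 + 217 @ $19 + 113 @ $16 + 92 @ $15 = $12,369
Check: goods available $18,591 = COGS $6,222 + ending $12,369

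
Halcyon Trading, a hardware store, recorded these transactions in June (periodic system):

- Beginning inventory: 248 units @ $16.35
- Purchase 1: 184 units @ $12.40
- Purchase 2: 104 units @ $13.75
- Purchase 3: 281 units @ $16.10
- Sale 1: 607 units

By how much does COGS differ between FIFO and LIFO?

$52.50

FIFO COGS: 248 @ $16.35 + 184 @ $12.40 + 104 @ $13.75 + 71 @ $16.10 = $8,909.50
LIFO COGS: 281 @ $16.10 + 104 @ $13.75 + 184 @ $12.40 + 38 @ $16.35 = $8,857.00
Difference = |$8,909.50 − $8,857.00| = $52.50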